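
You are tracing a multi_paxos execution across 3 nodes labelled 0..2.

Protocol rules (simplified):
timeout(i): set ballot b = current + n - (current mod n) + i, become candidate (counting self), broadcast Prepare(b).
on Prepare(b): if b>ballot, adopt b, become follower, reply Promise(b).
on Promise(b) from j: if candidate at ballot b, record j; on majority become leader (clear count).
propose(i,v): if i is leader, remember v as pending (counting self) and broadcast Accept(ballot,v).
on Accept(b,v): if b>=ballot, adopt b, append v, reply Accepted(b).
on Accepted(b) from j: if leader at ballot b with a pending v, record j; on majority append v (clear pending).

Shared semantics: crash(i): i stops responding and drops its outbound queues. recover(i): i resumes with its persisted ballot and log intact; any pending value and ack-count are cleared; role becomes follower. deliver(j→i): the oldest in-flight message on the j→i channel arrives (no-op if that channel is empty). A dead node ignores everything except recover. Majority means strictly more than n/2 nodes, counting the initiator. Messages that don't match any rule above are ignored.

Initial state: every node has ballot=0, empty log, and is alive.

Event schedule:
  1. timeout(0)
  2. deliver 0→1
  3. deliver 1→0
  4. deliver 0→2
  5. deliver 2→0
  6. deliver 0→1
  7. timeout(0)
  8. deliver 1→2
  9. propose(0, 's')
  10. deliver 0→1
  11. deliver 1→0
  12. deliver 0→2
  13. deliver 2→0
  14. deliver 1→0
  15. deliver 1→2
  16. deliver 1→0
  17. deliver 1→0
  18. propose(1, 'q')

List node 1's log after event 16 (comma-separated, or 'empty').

empty

[1] timeout(0) → N0(cand b3 [-])
[2] deliver 0→1 → N1(foll b3 [-])
[3] deliver 1→0 → N0(lead b3 [-])
[4] deliver 0→2 → N2(foll b3 [-])
[5] deliver 2→0 → ∅
[6] deliver 0→1 → ∅
[7] timeout(0) → N0(cand b6 [-])
[8] deliver 1→2 → ∅
[9] propose(0,'s') → ∅
[10] deliver 0→1 → N1(foll b6 [-])
[11] deliver 1→0 → N0(lead b6 [-])
[12] deliver 0→2 → N2(foll b6 [-])
[13] deliver 2→0 → ∅
[14] deliver 1→0 → ∅
[15] deliver 1→2 → ∅
[16] deliver 1→0 → ∅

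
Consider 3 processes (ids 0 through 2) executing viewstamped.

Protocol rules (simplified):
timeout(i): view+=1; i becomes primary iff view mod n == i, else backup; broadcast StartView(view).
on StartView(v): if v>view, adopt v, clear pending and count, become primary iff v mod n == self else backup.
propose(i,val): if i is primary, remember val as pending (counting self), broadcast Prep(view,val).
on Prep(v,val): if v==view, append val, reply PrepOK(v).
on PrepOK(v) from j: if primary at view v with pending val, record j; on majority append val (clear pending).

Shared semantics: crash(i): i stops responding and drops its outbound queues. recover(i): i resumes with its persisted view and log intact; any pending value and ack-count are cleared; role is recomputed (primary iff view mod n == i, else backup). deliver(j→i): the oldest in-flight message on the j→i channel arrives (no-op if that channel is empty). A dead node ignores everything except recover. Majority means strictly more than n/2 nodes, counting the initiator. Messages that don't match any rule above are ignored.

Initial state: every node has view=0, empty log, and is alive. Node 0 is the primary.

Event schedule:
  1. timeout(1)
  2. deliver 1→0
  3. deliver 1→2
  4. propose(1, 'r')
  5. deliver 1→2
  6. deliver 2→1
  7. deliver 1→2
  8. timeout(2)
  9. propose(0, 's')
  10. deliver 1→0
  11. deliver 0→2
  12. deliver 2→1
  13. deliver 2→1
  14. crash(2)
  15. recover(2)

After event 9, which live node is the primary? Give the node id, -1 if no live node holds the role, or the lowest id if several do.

step 1 timeout(1): 1={prim,v=1,log=-}
step 2 deliver 1→0: 0={back,v=1,log=-}
step 3 deliver 1→2: 2={back,v=1,log=-}
step 4 propose(1,'r'): —
step 5 deliver 1→2: 2={back,v=1,log=r}
step 6 deliver 2→1: 1={prim,v=1,log=r}
step 7 deliver 1→2: —
step 8 timeout(2): 2={prim,v=2,log=r}
step 9 propose(0,'s'): —

1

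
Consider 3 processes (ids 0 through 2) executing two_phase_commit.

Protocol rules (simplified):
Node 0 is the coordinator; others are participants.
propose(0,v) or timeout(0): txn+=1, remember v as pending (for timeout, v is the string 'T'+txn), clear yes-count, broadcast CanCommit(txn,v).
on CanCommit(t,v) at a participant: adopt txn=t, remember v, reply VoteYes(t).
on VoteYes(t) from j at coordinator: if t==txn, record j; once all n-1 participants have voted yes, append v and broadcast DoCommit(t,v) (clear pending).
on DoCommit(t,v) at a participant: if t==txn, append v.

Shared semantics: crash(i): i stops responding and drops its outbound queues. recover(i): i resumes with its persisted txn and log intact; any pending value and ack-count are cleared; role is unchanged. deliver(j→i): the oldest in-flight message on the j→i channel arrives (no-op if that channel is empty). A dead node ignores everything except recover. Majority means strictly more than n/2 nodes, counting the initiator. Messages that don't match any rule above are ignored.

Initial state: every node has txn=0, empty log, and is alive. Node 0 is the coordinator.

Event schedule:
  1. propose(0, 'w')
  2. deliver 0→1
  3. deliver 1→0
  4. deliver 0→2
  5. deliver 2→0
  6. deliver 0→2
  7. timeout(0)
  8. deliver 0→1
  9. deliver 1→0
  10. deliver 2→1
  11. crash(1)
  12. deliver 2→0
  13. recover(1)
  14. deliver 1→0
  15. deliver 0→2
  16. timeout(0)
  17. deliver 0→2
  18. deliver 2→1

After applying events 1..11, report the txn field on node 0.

2

1. propose(0,'w'):  <0:coor t1 ->
2. deliver 0→1:  <1:part t1 ->
3. deliver 1→0:  nop
4. deliver 0→2:  <2:part t1 ->
5. deliver 2→0:  <0:coor t1 w>
6. deliver 0→2:  <2:part t1 w>
7. timeout(0):  <0:coor t2 w>
8. deliver 0→1:  <1:part t1 w>
9. deliver 1→0:  nop
10. deliver 2→1:  nop
11. crash(1):  <1:✗part t1 w>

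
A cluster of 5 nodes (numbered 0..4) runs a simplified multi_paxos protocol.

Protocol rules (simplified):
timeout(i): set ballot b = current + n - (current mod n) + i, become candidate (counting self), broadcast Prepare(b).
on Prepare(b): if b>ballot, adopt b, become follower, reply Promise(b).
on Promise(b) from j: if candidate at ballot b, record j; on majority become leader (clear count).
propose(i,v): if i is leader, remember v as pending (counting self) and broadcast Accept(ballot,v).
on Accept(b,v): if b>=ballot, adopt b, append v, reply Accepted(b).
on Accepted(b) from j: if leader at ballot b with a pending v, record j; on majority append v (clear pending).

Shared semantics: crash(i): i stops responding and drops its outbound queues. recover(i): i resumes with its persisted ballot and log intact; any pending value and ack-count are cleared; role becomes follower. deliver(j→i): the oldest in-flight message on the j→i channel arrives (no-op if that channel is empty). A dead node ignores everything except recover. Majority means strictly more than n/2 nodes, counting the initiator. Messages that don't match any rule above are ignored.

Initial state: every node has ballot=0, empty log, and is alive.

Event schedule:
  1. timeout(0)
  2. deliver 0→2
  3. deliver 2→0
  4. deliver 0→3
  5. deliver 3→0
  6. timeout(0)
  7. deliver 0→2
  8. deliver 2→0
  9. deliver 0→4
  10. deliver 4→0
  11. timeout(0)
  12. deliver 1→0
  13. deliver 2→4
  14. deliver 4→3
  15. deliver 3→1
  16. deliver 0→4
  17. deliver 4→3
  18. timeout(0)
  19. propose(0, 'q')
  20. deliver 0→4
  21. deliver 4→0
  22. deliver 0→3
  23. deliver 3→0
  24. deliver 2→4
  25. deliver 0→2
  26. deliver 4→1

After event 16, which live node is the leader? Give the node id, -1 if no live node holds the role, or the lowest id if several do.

after 1 — timeout(0): n0:cand/b5/[-]
after 2 — deliver 0→2: n2:foll/b5/[-]
after 3 — deliver 2→0: ·
after 4 — deliver 0→3: n3:foll/b5/[-]
after 5 — deliver 3→0: n0:lead/b5/[-]
after 6 — timeout(0): n0:cand/b10/[-]
after 7 — deliver 0→2: n2:foll/b10/[-]
after 8 — deliver 2→0: ·
after 9 — deliver 0→4: n4:foll/b5/[-]
after 10 — deliver 4→0: ·
after 11 — timeout(0): n0:cand/b15/[-]
after 12 — deliver 1→0: ·
after 13 — deliver 2→4: ·
after 14 — deliver 4→3: ·
after 15 — deliver 3→1: ·
after 16 — deliver 0→4: n4:foll/b10/[-]

-1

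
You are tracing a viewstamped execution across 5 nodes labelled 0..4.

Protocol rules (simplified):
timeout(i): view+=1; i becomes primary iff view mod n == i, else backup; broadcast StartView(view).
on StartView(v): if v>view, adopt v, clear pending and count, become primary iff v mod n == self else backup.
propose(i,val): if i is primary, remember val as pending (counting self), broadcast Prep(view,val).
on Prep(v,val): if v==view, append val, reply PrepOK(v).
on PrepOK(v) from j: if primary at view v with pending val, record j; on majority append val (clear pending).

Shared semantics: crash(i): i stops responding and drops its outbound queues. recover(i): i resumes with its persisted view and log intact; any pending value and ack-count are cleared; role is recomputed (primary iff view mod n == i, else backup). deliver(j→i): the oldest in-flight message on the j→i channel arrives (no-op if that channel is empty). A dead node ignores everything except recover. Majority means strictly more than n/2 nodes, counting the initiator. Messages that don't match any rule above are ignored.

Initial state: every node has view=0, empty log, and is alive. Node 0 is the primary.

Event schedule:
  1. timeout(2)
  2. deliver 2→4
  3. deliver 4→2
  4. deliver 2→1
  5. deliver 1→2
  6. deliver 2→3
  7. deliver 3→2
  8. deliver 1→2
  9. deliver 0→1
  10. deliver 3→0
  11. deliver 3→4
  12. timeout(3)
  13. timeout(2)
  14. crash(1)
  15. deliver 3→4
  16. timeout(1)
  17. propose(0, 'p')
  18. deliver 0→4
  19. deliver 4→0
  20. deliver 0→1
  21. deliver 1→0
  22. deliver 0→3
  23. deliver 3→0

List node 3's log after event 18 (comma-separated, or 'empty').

[1] timeout(2) → N2(back v1 [-])
[2] deliver 2→4 → N4(back v1 [-])
[3] deliver 4→2 → ∅
[4] deliver 2→1 → N1(prim v1 [-])
[5] deliver 1→2 → ∅
[6] deliver 2→3 → N3(back v1 [-])
[7] deliver 3→2 → ∅
[8] deliver 1→2 → ∅
[9] deliver 0→1 → ∅
[10] deliver 3→0 → ∅
[11] deliver 3→4 → ∅
[12] timeout(3) → N3(back v2 [-])
[13] timeout(2) → N2(prim v2 [-])
[14] crash(1) → N1(✗prim v1 [-])
[15] deliver 3→4 → N4(back v2 [-])
[16] timeout(1) → ∅
[17] propose(0,'p') → ∅
[18] deliver 0→4 → ∅

empty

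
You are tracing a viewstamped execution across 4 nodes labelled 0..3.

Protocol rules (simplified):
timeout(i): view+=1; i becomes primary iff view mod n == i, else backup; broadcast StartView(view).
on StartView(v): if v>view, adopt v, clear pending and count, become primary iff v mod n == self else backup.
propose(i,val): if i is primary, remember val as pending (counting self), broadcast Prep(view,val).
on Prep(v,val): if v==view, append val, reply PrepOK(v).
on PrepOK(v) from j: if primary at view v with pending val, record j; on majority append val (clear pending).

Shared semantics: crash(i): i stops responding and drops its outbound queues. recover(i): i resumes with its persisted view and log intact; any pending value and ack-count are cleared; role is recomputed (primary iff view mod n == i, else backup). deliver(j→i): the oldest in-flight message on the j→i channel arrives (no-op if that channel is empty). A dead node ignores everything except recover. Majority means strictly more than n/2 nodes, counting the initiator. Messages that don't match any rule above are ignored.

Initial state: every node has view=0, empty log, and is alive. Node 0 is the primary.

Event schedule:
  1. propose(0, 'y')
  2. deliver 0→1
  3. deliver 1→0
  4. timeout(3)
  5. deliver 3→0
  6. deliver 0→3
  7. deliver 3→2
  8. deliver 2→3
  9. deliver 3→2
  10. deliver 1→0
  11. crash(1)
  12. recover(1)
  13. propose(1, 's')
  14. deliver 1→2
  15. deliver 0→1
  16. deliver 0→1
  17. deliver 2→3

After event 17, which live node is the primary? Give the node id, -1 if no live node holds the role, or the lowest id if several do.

-1

e1 propose(0,'y'): ·
e2 deliver 0→1: 1[back,v=0,y]
e3 deliver 1→0: ·
e4 timeout(3): 3[back,v=1,-]
e5 deliver 3→0: 0[back,v=1,-]
e6 deliver 0→3: ·
e7 deliver 3→2: 2[back,v=1,-]
e8 deliver 2→3: ·
e9 deliver 3→2: ·
e10 deliver 1→0: ·
e11 crash(1): 1[✗back,v=0,y]
e12 recover(1): 1[back,v=0,y]
e13 propose(1,'s'): ·
e14 deliver 1→2: ·
e15 deliver 0→1: ·
e16 deliver 0→1: ·
e17 deliver 2→3: ·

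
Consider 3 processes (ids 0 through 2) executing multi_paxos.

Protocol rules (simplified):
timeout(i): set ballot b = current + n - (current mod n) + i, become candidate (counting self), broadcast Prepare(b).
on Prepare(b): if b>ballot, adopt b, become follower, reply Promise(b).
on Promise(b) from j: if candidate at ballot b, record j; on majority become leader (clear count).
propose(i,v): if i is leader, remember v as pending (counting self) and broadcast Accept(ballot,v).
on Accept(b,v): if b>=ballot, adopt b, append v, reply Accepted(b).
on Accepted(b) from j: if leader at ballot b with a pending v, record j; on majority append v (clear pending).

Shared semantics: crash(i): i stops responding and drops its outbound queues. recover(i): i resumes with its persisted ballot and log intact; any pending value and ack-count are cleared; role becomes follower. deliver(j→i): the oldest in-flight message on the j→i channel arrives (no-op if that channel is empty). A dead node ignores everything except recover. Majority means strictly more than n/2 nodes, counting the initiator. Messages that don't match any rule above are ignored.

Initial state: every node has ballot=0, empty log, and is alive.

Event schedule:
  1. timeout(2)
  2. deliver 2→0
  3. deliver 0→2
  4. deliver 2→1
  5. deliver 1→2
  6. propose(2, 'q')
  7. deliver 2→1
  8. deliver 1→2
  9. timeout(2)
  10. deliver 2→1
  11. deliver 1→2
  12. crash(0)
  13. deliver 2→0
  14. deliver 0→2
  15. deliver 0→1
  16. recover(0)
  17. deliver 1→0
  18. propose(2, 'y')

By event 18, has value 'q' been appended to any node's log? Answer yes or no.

yes

1. timeout(2):  <2:cand b5 ->
2. deliver 2→0:  <0:foll b5 ->
3. deliver 0→2:  <2:lead b5 ->
4. deliver 2→1:  <1:foll b5 ->
5. deliver 1→2:  nop
6. propose(2,'q'):  nop
7. deliver 2→1:  <1:foll b5 q>
8. deliver 1→2:  <2:lead b5 q>
9. timeout(2):  <2:cand b8 q>
10. deliver 2→1:  <1:foll b8 q>
11. deliver 1→2:  <2:lead b8 q>
12. crash(0):  <0:✗foll b5 ->
13. deliver 2→0:  nop
14. deliver 0→2:  nop
15. deliver 0→1:  nop
16. recover(0):  <0:foll b5 ->
17. deliver 1→0:  nop
18. propose(2,'y'):  nop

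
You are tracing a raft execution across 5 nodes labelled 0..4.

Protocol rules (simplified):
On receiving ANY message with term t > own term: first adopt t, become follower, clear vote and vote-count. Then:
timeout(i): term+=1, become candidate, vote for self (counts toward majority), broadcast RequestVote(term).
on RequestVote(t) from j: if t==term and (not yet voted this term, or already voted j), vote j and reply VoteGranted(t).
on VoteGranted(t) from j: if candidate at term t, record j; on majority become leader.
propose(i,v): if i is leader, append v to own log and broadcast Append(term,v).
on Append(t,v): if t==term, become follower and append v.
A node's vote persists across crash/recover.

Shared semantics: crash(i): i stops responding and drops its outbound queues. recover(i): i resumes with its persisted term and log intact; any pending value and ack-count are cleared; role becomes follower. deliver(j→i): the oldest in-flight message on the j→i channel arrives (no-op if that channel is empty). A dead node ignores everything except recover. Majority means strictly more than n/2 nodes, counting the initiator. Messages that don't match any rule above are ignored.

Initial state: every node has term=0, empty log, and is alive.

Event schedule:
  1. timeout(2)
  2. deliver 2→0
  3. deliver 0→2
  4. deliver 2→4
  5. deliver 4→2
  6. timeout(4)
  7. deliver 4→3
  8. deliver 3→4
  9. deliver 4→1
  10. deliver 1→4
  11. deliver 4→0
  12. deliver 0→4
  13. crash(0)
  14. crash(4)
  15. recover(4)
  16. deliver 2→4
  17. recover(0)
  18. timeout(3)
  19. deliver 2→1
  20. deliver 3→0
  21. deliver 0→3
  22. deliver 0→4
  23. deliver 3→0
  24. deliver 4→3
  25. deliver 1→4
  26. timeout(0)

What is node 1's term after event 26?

step 1 timeout(2): 2={cand,t=1,log=-}
step 2 deliver 2→0: 0={foll,t=1,log=-}
step 3 deliver 0→2: —
step 4 deliver 2→4: 4={foll,t=1,log=-}
step 5 deliver 4→2: 2={lead,t=1,log=-}
step 6 timeout(4): 4={cand,t=2,log=-}
step 7 deliver 4→3: 3={foll,t=2,log=-}
step 8 deliver 3→4: —
step 9 deliver 4→1: 1={foll,t=2,log=-}
step 10 deliver 1→4: 4={lead,t=2,log=-}
step 11 deliver 4→0: 0={foll,t=2,log=-}
step 12 deliver 0→4: —
step 13 crash(0): 0={✗foll,t=2,log=-}
step 14 crash(4): 4={✗lead,t=2,log=-}
step 15 recover(4): 4={foll,t=2,log=-}
step 16 deliver 2→4: —
step 17 recover(0): 0={foll,t=2,log=-}
step 18 timeout(3): 3={cand,t=3,log=-}
step 19 deliver 2→1: —
step 20 deliver 3→0: 0={foll,t=3,log=-}
step 21 deliver 0→3: —
step 22 deliver 0→4: —
step 23 deliver 3→0: —
step 24 deliver 4→3: —
step 25 deliver 1→4: —
step 26 timeout(0): 0={cand,t=4,log=-}

2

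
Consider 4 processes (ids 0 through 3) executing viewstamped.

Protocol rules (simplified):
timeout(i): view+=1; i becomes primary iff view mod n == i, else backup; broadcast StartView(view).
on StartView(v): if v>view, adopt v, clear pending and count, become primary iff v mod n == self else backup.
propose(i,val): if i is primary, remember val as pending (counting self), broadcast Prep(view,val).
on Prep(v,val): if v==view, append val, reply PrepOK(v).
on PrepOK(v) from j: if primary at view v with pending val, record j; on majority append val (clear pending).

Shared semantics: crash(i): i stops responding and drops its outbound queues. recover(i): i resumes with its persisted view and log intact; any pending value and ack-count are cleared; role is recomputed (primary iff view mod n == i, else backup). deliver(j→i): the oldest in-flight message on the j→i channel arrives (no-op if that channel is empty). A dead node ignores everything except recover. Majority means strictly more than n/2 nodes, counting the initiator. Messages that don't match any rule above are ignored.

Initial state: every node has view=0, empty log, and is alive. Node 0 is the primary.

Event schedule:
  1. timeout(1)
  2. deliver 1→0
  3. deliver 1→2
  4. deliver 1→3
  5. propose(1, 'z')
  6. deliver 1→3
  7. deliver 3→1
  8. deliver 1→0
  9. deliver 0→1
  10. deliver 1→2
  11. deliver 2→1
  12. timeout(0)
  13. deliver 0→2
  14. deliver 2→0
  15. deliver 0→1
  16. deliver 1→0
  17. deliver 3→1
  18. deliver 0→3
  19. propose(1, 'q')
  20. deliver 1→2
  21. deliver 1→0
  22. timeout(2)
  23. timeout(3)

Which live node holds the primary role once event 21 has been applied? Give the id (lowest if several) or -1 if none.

2

after 1 — timeout(1): n1:prim/v1/[-]
after 2 — deliver 1→0: n0:back/v1/[-]
after 3 — deliver 1→2: n2:back/v1/[-]
after 4 — deliver 1→3: n3:back/v1/[-]
after 5 — propose(1,'z'): ·
after 6 — deliver 1→3: n3:back/v1/[z]
after 7 — deliver 3→1: ·
after 8 — deliver 1→0: n0:back/v1/[z]
after 9 — deliver 0→1: n1:prim/v1/[z]
after 10 — deliver 1→2: n2:back/v1/[z]
after 11 — deliver 2→1: ·
after 12 — timeout(0): n0:back/v2/[z]
after 13 — deliver 0→2: n2:prim/v2/[z]
after 14 — deliver 2→0: ·
after 15 — deliver 0→1: n1:back/v2/[z]
after 16 — deliver 1→0: ·
after 17 — deliver 3→1: ·
after 18 — deliver 0→3: n3:back/v2/[z]
after 19 — propose(1,'q'): ·
after 20 — deliver 1→2: ·
after 21 — deliver 1→0: ·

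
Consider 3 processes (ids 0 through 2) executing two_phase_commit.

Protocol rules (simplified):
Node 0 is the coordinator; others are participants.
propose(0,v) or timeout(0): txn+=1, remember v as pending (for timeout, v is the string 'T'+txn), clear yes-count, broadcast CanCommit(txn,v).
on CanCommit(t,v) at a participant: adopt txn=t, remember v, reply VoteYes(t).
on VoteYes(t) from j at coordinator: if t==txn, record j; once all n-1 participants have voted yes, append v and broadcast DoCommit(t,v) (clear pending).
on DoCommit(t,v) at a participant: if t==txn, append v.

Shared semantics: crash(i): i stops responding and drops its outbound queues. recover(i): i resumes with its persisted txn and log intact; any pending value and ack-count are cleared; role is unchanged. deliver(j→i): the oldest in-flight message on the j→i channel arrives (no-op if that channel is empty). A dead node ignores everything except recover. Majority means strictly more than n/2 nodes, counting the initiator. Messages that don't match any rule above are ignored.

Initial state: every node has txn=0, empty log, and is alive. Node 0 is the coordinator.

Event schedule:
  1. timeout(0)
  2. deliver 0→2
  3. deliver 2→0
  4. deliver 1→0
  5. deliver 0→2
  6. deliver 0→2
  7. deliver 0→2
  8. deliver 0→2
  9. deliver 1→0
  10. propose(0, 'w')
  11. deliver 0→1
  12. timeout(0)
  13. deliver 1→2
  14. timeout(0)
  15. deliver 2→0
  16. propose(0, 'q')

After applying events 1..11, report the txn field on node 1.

1

step 1 timeout(0): 0={coor,t=1,log=-}
step 2 deliver 0→2: 2={part,t=1,log=-}
step 3 deliver 2→0: —
step 4 deliver 1→0: —
step 5 deliver 0→2: —
step 6 deliver 0→2: —
step 7 deliver 0→2: —
step 8 deliver 0→2: —
step 9 deliver 1→0: —
step 10 propose(0,'w'): 0={coor,t=2,log=-}
step 11 deliver 0→1: 1={part,t=1,log=-}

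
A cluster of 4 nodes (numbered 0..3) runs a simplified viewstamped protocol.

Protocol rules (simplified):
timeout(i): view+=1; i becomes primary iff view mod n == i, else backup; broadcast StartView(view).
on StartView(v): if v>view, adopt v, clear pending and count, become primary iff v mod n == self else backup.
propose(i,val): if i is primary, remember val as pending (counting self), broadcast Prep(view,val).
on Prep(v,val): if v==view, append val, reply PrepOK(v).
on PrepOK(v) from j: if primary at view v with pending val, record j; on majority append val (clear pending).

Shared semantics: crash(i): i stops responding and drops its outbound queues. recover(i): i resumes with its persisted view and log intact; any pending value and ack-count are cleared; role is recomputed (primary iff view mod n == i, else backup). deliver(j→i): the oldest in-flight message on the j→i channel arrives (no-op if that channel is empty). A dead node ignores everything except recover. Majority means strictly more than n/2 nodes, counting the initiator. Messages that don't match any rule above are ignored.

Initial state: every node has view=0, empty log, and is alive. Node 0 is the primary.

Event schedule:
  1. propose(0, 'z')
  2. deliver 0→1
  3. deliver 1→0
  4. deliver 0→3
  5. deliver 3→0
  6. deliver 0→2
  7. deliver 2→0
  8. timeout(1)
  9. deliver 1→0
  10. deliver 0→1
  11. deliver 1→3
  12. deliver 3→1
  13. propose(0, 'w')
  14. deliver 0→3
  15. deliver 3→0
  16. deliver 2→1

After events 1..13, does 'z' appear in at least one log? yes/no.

after 1 — propose(0,'z'): ·
after 2 — deliver 0→1: n1:back/v0/[z]
after 3 — deliver 1→0: ·
after 4 — deliver 0→3: n3:back/v0/[z]
after 5 — deliver 3→0: n0:prim/v0/[z]
after 6 — deliver 0→2: n2:back/v0/[z]
after 7 — deliver 2→0: ·
after 8 — timeout(1): n1:prim/v1/[z]
after 9 — deliver 1→0: n0:back/v1/[z]
after 10 — deliver 0→1: ·
after 11 — deliver 1→3: n3:back/v1/[z]
after 12 — deliver 3→1: ·
after 13 — propose(0,'w'): ·

yes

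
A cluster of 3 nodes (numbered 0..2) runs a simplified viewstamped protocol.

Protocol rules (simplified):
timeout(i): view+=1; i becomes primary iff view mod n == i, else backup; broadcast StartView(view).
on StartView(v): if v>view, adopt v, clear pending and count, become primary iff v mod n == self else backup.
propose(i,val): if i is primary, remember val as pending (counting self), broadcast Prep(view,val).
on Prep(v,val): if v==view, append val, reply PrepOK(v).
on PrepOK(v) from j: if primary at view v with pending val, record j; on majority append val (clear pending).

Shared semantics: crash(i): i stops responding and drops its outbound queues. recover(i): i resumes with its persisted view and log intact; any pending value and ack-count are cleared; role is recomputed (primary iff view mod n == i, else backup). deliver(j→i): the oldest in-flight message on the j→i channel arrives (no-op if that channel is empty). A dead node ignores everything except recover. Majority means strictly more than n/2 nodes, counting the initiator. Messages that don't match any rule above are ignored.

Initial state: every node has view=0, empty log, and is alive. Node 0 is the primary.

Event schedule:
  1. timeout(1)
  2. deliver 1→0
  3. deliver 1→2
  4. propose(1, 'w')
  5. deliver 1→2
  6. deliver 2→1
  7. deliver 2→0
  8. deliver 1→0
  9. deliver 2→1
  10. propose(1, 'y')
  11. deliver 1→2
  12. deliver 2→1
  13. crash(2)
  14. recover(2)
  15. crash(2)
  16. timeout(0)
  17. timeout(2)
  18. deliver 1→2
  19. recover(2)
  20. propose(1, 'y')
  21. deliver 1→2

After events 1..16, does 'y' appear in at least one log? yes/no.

1. timeout(1):  <1:prim v1 ->
2. deliver 1→0:  <0:back v1 ->
3. deliver 1→2:  <2:back v1 ->
4. propose(1,'w'):  nop
5. deliver 1→2:  <2:back v1 w>
6. deliver 2→1:  <1:prim v1 w>
7. deliver 2→0:  nop
8. deliver 1→0:  <0:back v1 w>
9. deliver 2→1:  nop
10. propose(1,'y'):  nop
11. deliver 1→2:  <2:back v1 w,y>
12. deliver 2→1:  <1:prim v1 w,y>
13. crash(2):  <2:✗back v1 w,y>
14. recover(2):  <2:back v1 w,y>
15. crash(2):  <2:✗back v1 w,y>
16. timeout(0):  <0:back v2 w>

yes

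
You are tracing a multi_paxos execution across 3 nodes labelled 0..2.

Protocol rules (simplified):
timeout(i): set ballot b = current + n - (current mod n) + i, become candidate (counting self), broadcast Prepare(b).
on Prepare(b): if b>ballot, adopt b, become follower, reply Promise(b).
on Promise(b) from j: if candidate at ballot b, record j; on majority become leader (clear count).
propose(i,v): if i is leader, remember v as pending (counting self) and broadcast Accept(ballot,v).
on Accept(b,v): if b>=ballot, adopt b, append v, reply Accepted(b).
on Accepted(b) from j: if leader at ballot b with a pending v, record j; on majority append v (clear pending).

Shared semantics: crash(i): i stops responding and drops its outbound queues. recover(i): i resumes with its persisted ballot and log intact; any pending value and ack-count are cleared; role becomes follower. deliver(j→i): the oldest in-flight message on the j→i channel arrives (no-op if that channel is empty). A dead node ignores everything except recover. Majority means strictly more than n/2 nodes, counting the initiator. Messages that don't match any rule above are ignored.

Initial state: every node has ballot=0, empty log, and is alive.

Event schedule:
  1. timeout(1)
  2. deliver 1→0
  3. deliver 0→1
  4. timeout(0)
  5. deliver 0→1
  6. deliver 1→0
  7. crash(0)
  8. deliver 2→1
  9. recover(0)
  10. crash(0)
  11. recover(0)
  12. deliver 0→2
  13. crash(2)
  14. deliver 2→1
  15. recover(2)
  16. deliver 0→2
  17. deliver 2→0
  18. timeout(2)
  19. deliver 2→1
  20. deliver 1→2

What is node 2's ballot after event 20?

5

[1] timeout(1) → N1(cand b4 [-])
[2] deliver 1→0 → N0(foll b4 [-])
[3] deliver 0→1 → N1(lead b4 [-])
[4] timeout(0) → N0(cand b6 [-])
[5] deliver 0→1 → N1(foll b6 [-])
[6] deliver 1→0 → N0(lead b6 [-])
[7] crash(0) → N0(✗lead b6 [-])
[8] deliver 2→1 → ∅
[9] recover(0) → N0(foll b6 [-])
[10] crash(0) → N0(✗foll b6 [-])
[11] recover(0) → N0(foll b6 [-])
[12] deliver 0→2 → ∅
[13] crash(2) → N2(✗foll b0 [-])
[14] deliver 2→1 → ∅
[15] recover(2) → N2(foll b0 [-])
[16] deliver 0→2 → ∅
[17] deliver 2→0 → ∅
[18] timeout(2) → N2(cand b5 [-])
[19] deliver 2→1 → ∅
[20] deliver 1→2 → ∅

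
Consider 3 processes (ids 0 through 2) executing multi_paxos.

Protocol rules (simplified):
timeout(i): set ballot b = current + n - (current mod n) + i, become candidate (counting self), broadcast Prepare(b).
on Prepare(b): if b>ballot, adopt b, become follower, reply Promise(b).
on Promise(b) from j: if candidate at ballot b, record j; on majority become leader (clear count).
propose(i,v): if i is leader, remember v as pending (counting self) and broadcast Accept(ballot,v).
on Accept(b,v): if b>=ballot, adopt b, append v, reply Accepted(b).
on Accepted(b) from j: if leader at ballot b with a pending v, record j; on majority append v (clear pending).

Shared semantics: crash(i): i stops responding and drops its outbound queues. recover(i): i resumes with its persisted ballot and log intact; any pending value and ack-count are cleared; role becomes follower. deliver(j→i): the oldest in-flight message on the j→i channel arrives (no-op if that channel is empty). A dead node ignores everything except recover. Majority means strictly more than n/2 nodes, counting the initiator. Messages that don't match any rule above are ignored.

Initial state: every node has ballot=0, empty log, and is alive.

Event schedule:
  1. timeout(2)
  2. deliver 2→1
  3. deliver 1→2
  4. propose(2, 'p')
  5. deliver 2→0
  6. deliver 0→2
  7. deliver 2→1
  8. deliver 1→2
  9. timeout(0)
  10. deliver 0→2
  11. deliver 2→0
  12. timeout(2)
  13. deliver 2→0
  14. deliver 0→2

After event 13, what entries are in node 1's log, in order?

1. timeout(2):  <2:cand b5 ->
2. deliver 2→1:  <1:foll b5 ->
3. deliver 1→2:  <2:lead b5 ->
4. propose(2,'p'):  nop
5. deliver 2→0:  <0:foll b5 ->
6. deliver 0→2:  nop
7. deliver 2→1:  <1:foll b5 p>
8. deliver 1→2:  <2:lead b5 p>
9. timeout(0):  <0:cand b6 ->
10. deliver 0→2:  <2:foll b6 p>
11. deliver 2→0:  nop
12. timeout(2):  <2:cand b11 p>
13. deliver 2→0:  <0:lead b6 ->

p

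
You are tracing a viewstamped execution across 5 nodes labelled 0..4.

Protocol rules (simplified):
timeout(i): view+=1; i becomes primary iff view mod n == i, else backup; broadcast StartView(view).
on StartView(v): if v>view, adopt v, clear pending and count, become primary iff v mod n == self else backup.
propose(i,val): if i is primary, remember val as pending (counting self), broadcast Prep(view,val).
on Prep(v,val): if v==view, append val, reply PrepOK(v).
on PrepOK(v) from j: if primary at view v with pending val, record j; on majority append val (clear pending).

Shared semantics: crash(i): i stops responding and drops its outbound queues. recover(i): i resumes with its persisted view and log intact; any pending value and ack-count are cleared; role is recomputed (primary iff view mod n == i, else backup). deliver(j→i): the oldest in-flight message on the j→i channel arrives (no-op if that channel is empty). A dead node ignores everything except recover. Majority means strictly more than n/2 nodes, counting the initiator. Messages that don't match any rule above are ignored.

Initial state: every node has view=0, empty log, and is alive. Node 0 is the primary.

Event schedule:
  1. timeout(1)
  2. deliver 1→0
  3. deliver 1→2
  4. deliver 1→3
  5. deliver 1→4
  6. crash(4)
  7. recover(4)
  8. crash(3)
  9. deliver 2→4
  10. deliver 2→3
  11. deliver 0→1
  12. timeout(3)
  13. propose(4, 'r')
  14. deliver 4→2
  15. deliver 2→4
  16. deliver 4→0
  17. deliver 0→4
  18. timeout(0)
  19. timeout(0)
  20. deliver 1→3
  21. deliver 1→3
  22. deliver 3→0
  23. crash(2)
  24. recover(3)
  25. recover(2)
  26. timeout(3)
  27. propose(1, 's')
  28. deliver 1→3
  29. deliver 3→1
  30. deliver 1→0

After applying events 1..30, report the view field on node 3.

1. timeout(1):  <1:prim v1 ->
2. deliver 1→0:  <0:back v1 ->
3. deliver 1→2:  <2:back v1 ->
4. deliver 1→3:  <3:back v1 ->
5. deliver 1→4:  <4:back v1 ->
6. crash(4):  <4:✗back v1 ->
7. recover(4):  <4:back v1 ->
8. crash(3):  <3:✗back v1 ->
9. deliver 2→4:  nop
10. deliver 2→3:  nop
11. deliver 0→1:  nop
12. timeout(3):  nop
13. propose(4,'r'):  nop
14. deliver 4→2:  nop
15. deliver 2→4:  nop
16. deliver 4→0:  nop
17. deliver 0→4:  nop
18. timeout(0):  <0:back v2 ->
19. timeout(0):  <0:back v3 ->
20. deliver 1→3:  nop
21. deliver 1→3:  nop
22. deliver 3→0:  nop
23. crash(2):  <2:✗back v1 ->
24. recover(3):  <3:back v1 ->
25. recover(2):  <2:back v1 ->
26. timeout(3):  <3:back v2 ->
27. propose(1,'s'):  nop
28. deliver 1→3:  nop
29. deliver 3→1:  <1:back v2 ->
30. deliver 1→0:  nop

2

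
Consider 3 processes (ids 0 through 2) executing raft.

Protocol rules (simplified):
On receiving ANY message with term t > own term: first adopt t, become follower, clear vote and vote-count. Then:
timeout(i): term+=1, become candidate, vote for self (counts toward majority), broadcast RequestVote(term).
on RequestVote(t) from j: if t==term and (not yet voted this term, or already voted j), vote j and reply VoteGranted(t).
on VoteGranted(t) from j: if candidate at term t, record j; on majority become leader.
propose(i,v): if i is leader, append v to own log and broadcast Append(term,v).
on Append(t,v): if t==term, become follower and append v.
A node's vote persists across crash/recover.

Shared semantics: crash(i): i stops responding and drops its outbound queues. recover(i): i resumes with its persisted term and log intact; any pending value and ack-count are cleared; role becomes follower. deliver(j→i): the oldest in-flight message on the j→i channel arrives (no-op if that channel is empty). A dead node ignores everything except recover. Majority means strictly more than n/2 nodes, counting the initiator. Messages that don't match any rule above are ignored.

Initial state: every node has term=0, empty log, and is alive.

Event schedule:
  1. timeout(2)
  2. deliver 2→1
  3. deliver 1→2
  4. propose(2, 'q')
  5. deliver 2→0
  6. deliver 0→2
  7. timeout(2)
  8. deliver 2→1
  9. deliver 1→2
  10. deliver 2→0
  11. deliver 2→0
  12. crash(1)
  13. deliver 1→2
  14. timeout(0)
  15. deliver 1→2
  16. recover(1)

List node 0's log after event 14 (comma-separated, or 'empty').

e1 timeout(2): 2[cand,t=1,-]
e2 deliver 2→1: 1[foll,t=1,-]
e3 deliver 1→2: 2[lead,t=1,-]
e4 propose(2,'q'): 2[lead,t=1,q]
e5 deliver 2→0: 0[foll,t=1,-]
e6 deliver 0→2: ·
e7 timeout(2): 2[cand,t=2,q]
e8 deliver 2→1: 1[foll,t=1,q]
e9 deliver 1→2: ·
e10 deliver 2→0: 0[foll,t=1,q]
e11 deliver 2→0: 0[foll,t=2,q]
e12 crash(1): 1[✗foll,t=1,q]
e13 deliver 1→2: ·
e14 timeout(0): 0[cand,t=3,q]

q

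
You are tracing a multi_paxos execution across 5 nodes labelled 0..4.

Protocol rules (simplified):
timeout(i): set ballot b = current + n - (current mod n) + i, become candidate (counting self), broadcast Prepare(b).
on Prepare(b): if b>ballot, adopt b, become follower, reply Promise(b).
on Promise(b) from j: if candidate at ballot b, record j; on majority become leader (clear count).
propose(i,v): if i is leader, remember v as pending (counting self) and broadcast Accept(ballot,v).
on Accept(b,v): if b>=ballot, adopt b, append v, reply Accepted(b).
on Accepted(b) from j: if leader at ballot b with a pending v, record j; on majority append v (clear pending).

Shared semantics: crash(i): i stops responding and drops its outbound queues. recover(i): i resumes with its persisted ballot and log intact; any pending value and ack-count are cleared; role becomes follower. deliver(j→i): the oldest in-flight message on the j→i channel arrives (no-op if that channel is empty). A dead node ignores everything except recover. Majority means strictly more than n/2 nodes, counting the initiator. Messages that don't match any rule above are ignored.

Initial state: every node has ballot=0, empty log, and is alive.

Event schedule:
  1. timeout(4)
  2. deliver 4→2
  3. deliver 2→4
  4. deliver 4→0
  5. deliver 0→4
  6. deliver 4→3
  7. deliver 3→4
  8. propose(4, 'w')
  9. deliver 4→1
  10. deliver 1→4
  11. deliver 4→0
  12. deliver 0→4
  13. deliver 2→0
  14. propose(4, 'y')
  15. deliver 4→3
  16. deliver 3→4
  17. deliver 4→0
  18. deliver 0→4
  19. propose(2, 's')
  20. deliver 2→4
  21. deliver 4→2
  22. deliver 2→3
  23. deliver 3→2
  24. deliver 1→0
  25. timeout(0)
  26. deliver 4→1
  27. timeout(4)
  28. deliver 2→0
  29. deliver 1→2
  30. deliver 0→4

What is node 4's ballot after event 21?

9

step 1 timeout(4): 4={cand,b=9,log=-}
step 2 deliver 4→2: 2={foll,b=9,log=-}
step 3 deliver 2→4: —
step 4 deliver 4→0: 0={foll,b=9,log=-}
step 5 deliver 0→4: 4={lead,b=9,log=-}
step 6 deliver 4→3: 3={foll,b=9,log=-}
step 7 deliver 3→4: —
step 8 propose(4,'w'): —
step 9 deliver 4→1: 1={foll,b=9,log=-}
step 10 deliver 1→4: —
step 11 deliver 4→0: 0={foll,b=9,log=w}
step 12 deliver 0→4: —
step 13 deliver 2→0: —
step 14 propose(4,'y'): —
step 15 deliver 4→3: 3={foll,b=9,log=w}
step 16 deliver 3→4: —
step 17 deliver 4→0: 0={foll,b=9,log=w,y}
step 18 deliver 0→4: 4={lead,b=9,log=y}
step 19 propose(2,'s'): —
step 20 deliver 2→4: —
step 21 deliver 4→2: 2={foll,b=9,log=w}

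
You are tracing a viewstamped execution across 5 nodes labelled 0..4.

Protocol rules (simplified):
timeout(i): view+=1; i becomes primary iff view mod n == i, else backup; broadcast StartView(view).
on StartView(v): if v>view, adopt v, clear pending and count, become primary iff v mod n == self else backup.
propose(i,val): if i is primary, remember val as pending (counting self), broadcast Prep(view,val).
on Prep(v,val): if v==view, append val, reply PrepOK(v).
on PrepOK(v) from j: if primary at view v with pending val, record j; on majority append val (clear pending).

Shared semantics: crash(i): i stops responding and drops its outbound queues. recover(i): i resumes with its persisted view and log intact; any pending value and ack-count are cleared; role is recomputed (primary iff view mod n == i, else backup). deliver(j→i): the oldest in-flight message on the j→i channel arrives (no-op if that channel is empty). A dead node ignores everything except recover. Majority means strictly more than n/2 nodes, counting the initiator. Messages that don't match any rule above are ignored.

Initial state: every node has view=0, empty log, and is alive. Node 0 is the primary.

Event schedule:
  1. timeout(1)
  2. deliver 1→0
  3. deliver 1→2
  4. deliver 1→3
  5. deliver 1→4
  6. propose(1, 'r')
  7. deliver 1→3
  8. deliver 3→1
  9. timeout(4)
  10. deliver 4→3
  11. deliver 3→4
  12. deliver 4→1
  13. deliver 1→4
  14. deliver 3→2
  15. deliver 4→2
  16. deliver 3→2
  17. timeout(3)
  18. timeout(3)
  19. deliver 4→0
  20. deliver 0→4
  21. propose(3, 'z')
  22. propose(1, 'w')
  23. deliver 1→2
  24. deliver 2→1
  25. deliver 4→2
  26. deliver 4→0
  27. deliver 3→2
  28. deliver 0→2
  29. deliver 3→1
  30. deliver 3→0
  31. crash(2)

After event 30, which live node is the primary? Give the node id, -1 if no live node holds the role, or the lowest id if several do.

-1

after 1 — timeout(1): n1:prim/v1/[-]
after 2 — deliver 1→0: n0:back/v1/[-]
after 3 — deliver 1→2: n2:back/v1/[-]
after 4 — deliver 1→3: n3:back/v1/[-]
after 5 — deliver 1→4: n4:back/v1/[-]
after 6 — propose(1,'r'): ·
after 7 — deliver 1→3: n3:back/v1/[r]
after 8 — deliver 3→1: ·
after 9 — timeout(4): n4:back/v2/[-]
after 10 — deliver 4→3: n3:back/v2/[r]
after 11 — deliver 3→4: ·
after 12 — deliver 4→1: n1:back/v2/[-]
after 13 — deliver 1→4: ·
after 14 — deliver 3→2: ·
after 15 — deliver 4→2: n2:prim/v2/[-]
after 16 — deliver 3→2: ·
after 17 — timeout(3): n3:prim/v3/[r]
after 18 — timeout(3): n3:back/v4/[r]
after 19 — deliver 4→0: n0:back/v2/[-]
after 20 — deliver 0→4: ·
after 21 — propose(3,'z'): ·
after 22 — propose(1,'w'): ·
after 23 — deliver 1→2: ·
after 24 — deliver 2→1: ·
after 25 — deliver 4→2: ·
after 26 — deliver 4→0: ·
after 27 — deliver 3→2: n2:back/v3/[-]
after 28 — deliver 0→2: ·
after 29 — deliver 3→1: n1:back/v3/[-]
after 30 — deliver 3→0: n0:back/v3/[-]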